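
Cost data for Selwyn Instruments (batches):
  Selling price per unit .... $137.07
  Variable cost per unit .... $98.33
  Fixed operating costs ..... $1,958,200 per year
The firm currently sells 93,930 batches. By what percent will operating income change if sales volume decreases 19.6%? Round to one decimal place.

-42.4%

Total contribution margin = 93,930 × $38.74 = $3,638,848.20.
EBIT = $3,638,848.20 − $1,958,200 = $1,680,648.20.
DOL = contribution ÷ EBIT = $3,638,848.20 ÷ $1,680,648.20 = 2.1651.
Operating income changes by 2.1651 × -19.6% = -42.4%.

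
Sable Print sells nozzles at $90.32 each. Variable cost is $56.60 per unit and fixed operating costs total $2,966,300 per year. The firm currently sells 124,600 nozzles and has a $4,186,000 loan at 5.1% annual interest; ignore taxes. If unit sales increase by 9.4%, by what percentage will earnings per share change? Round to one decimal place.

Total contribution margin = 124,600 × $33.72 = $4,201,512.00.
Operating income = contribution − fixed costs = $4,201,512.00 − $2,966,300 = $1,235,212.00.
Interest = $213,486.00, so EBIT − I = $1,021,726.00.
DCL = total CM / (EBIT − I) = $4,201,512.00 / $1,021,726.00 = 4.1122.
EPS therefore changes by 4.1122 × (+9.4%) = +38.7%.

+38.7%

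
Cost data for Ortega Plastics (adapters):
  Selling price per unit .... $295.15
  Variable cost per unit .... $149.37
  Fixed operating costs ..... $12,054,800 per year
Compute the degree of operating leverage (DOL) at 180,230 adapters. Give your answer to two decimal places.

Contribution at this volume is 180,230 × $145.78 = $26,273,929.40.
Operating income = contribution − fixed costs = $26,273,929.40 − $12,054,800 = $14,219,129.40.
DOL = contribution ÷ EBIT = $26,273,929.40 ÷ $14,219,129.40 = 1.8478.

1.85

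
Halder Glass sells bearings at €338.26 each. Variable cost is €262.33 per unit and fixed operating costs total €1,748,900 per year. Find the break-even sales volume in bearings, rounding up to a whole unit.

Contribution margin per unit = €338.26 − €262.33 = €75.93.
Break-even Q = €1,748,900 / €75.93 = 23,033.06 → 23,034 bearings.

23,034 bearings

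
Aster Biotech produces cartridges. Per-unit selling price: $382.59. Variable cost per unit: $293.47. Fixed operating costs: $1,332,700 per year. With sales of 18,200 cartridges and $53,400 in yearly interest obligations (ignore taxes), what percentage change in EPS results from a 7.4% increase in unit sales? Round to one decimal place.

Contribution at this volume is 18,200 × $89.12 = $1,621,984.00.
Subtracting fixed costs: EBIT = $1,621,984.00 − $1,332,700 = $289,284.00.
After interest of $53,400.00, pre-tax earnings = $235,884.00.
Degree of combined leverage = contribution ÷ (EBIT − I) = $1,621,984.00 ÷ $235,884.00 = 6.8762.
EPS therefore changes by 6.8762 × (+7.4%) = +50.9%.

+50.9%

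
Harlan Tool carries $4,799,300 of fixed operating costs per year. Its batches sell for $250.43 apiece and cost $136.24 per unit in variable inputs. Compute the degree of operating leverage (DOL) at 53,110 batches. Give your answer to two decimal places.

Contribution at this volume is 53,110 × $114.19 = $6,064,630.90.
EBIT = $6,064,630.90 − $4,799,300 = $1,265,330.90.
So DOL = total CM / EBIT = $6,064,630.90 / $1,265,330.90 = 4.7929.

4.79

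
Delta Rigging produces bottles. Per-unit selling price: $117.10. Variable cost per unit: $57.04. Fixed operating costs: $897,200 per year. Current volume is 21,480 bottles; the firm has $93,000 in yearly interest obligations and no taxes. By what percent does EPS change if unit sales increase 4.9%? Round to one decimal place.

+21.1%

Contribution at this volume is 21,480 × $60.06 = $1,290,088.80.
Subtracting fixed costs: EBIT = $1,290,088.80 − $897,200 = $392,888.80.
After interest of $93,000.00, pre-tax earnings = $299,888.80.
Degree of combined leverage = contribution ÷ (EBIT − I) = $1,290,088.80 ÷ $299,888.80 = 4.3019.
EPS therefore changes by 4.3019 × (+4.9%) = +21.1%.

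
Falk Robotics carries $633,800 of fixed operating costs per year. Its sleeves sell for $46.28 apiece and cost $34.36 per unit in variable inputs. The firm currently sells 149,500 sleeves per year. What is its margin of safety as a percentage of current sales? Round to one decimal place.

Unit CM = price − variable cost = $46.28 − $34.36 = $11.92. Break-even units = $633,800 ÷ $11.92 = 53,171.14; break-even revenue = 53,171.14 × $46.28 = $2,460,760.40.
Actual sales revenue = 149,500 × $46.28 = $6,918,860.00.
Margin of safety = ($6,918,860.00 − $2,460,760.40) ÷ $6,918,860.00 = 64.4%.

64.4%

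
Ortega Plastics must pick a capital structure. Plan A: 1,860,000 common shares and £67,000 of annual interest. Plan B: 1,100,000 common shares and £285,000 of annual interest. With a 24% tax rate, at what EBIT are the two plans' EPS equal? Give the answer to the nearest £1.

Set EPS_A = EPS_B: (EBIT − £67,000)(1 − 0.24) ÷ 1,860,000 = (EBIT − £285,000)(1 − 0.24) ÷ 1,100,000.
Cancelling (1 − t) and cross-multiplying: 1,100,000·(EBIT − 67,000) = 1,860,000·(EBIT − 285,000).
Solving, EBIT = (285,000·1,860,000 − 67,000·1,100,000) / (1,860,000 − 1,100,000) = 456,400,000,000 / 760,000 = 600,526.32.

£600,526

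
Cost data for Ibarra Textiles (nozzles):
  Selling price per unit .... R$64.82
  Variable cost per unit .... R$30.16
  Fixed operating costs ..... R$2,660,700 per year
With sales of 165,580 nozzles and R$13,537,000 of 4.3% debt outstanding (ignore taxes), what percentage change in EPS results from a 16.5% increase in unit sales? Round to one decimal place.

+37.9%

Contribution at this volume is 165,580 × R$34.66 = R$5,739,002.80.
Operating income = contribution − fixed costs = R$5,739,002.80 − R$2,660,700 = R$3,078,302.80.
After interest of R$582,091.00, pre-tax earnings = R$2,496,211.80.
Degree of combined leverage = contribution ÷ (EBIT − I) = R$5,739,002.80 ÷ R$2,496,211.80 = 2.2991.
EPS therefore changes by 2.2991 × (+16.5%) = +37.9%.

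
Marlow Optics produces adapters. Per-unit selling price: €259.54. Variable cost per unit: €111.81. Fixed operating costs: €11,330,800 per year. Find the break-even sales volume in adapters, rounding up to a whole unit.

Contribution margin per unit = €259.54 − €111.81 = €147.73.
Break-even Q = €11,330,800 / €147.73 = 76,699.38 → 76,700 adapters.

76,700 adapters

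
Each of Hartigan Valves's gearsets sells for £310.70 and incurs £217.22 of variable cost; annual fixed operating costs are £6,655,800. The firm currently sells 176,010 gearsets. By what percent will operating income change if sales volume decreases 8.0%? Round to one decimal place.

Total contribution margin = 176,010 × £93.48 = £16,453,414.80.
EBIT = £16,453,414.80 − £6,655,800 = £9,797,614.80.
DOL = contribution ÷ EBIT = £16,453,414.80 ÷ £9,797,614.80 = 1.6793.
Operating income changes by 1.6793 × -8.0% = -13.4%.

-13.4%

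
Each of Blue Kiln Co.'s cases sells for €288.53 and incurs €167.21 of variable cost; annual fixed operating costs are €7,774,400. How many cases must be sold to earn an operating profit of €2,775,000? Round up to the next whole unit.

Contribution margin per unit = €288.53 − €167.21 = €121.32.
Need Q such that Q × €121.32 − €7,774,400 = €2,775,000, i.e. Q = €10,549,400 / €121.32 = 86,955.16 → 86,956.

86,956 cases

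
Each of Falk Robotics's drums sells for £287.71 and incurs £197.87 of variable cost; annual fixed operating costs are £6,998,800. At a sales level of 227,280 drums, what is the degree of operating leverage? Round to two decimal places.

1.52

Total contribution margin = 227,280 × £89.84 = £20,418,835.20.
EBIT = £20,418,835.20 − £6,998,800 = £13,420,035.20.
DOL = contribution ÷ EBIT = £20,418,835.20 ÷ £13,420,035.20 = 1.5215.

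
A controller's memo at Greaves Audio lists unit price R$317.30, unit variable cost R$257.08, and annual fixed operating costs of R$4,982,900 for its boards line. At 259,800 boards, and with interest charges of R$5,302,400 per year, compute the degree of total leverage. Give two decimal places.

2.92

At 259,800 units, contribution = 259,800 × R$60.22 = R$15,645,156.00.
Subtracting fixed costs: EBIT = R$15,645,156.00 − R$4,982,900 = R$10,662,256.00. Interest = R$5,302,400.00, so EBIT − I = R$5,359,856.00.
Degree of total leverage = total CM / (EBIT − interest) = R$15,645,156.00 / R$5,359,856.00 = 2.9190.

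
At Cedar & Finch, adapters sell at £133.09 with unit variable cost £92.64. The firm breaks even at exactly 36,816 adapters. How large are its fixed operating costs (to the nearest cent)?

£1,489,207.20

Contribution margin per unit = £133.09 − £92.64 = £40.45.
Fixed costs = break-even units × CM = 36,816 × £40.45 = £1,489,207.20.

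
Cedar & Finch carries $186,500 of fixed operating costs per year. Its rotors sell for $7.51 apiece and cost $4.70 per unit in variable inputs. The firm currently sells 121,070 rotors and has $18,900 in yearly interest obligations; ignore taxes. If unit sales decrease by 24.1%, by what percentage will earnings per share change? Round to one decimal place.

Contribution at this volume is 121,070 × $2.81 = $340,206.70.
EBIT = $340,206.70 − $186,500 = $153,706.70.
After interest of $18,900.00, pre-tax earnings = $134,806.70.
DCL = total CM / (EBIT − I) = $340,206.70 / $134,806.70 = 2.5237.
EPS therefore changes by 2.5237 × (-24.1%) = -60.8%.

-60.8%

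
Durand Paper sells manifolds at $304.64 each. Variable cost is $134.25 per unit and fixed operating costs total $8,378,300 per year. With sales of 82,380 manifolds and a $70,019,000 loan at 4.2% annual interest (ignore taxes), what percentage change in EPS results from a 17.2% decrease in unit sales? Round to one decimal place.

Total contribution margin = 82,380 × $170.39 = $14,036,728.20.
EBIT = $14,036,728.20 − $8,378,300 = $5,658,428.20.
After interest of $2,940,798.00, pre-tax earnings = $2,717,630.20.
Degree of combined leverage = contribution ÷ (EBIT − I) = $14,036,728.20 ÷ $2,717,630.20 = 5.1651.
EPS therefore changes by 5.1651 × (-17.2%) = -88.8%.

-88.8%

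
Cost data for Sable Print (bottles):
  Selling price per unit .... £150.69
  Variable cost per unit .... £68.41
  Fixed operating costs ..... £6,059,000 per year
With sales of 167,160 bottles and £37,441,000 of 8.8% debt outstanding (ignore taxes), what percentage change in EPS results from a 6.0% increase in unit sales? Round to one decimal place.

Total contribution margin = 167,160 × £82.28 = £13,753,924.80.
EBIT = £13,753,924.80 − £6,059,000 = £7,694,924.80.
Interest = £3,294,808.00, so EBIT − I = £4,400,116.80.
Degree of combined leverage = contribution ÷ (EBIT − I) = £13,753,924.80 ÷ £4,400,116.80 = 3.1258.
%ΔEPS = DCL × %ΔSales = 3.1258 × +6.0% = +18.8%.

+18.8%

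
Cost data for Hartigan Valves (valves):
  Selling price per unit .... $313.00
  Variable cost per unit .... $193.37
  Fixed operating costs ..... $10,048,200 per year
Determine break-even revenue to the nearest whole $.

$26,290,116

CM per unit = $313.00 − $193.37 = $119.63; CM ratio = $119.63 / $313.00 = 0.3822.
Break-even sales = FC ÷ CM ratio = $10,048,200 × $313.00 / $119.63 = $26,290,116.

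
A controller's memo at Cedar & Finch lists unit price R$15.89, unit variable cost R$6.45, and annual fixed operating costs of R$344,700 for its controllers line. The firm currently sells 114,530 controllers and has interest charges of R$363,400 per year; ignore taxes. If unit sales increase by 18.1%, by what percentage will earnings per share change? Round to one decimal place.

+52.5%

Total contribution margin = 114,530 × R$9.44 = R$1,081,163.20.
Operating income = contribution − fixed costs = R$1,081,163.20 − R$344,700 = R$736,463.20.
Interest = R$363,400.00, so EBIT − I = R$373,063.20.
DCL = total CM / (EBIT − I) = R$1,081,163.20 / R$373,063.20 = 2.8981.
%ΔEPS = DCL × %ΔSales = 2.8981 × +18.1% = +52.5%.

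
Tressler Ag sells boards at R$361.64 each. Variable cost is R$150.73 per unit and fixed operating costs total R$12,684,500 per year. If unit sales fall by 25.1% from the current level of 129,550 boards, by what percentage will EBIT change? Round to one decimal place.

Total contribution margin = 129,550 × R$210.91 = R$27,323,390.50.
EBIT = R$27,323,390.50 − R$12,684,500 = R$14,638,890.50.
DOL = contribution ÷ EBIT = R$27,323,390.50 ÷ R$14,638,890.50 = 1.8665.
Operating income changes by 1.8665 × -25.1% = -46.8%.

-46.8%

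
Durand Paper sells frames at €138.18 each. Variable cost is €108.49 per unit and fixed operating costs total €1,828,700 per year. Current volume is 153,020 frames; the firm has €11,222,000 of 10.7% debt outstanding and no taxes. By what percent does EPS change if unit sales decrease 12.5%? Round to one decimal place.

-37.5%

Total contribution margin = 153,020 × €29.69 = €4,543,163.80.
EBIT = €4,543,163.80 − €1,828,700 = €2,714,463.80.
Interest = €1,200,754.00, so EBIT − I = €1,513,709.80.
Degree of combined leverage = contribution ÷ (EBIT − I) = €4,543,163.80 ÷ €1,513,709.80 = 3.0013.
%ΔEPS = DCL × %ΔSales = 3.0013 × -12.5% = -37.5%.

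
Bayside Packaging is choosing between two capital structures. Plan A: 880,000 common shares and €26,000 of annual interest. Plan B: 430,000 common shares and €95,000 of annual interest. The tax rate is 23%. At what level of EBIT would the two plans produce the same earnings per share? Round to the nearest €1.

€160,933

Set EPS_A = EPS_B: (EBIT − €26,000)(1 − 0.23) ÷ 880,000 = (EBIT − €95,000)(1 − 0.23) ÷ 430,000.
Cancelling (1 − t) and cross-multiplying: 430,000·(EBIT − 26,000) = 880,000·(EBIT − 95,000).
EBIT × (880,000 − 430,000) = 95,000 × 880,000 − 26,000 × 430,000 = 72,420,000,000, so EBIT = 72,420,000,000 ÷ 450,000 = 160,933.33.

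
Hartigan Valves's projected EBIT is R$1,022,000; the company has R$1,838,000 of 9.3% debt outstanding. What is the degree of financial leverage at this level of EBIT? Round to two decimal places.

Annual interest charges come to R$170,934.00.
DFL = EBIT ÷ (EBIT − I) = R$1,022,000 ÷ (R$1,022,000 − R$170,934.00) = R$1,022,000 ÷ R$851,066.00 = 1.2008.

1.20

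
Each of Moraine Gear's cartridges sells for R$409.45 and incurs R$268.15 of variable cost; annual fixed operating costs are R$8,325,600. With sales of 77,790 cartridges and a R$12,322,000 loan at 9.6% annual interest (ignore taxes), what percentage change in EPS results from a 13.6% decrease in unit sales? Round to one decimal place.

-100.8%

Contribution at this volume is 77,790 × R$141.30 = R$10,991,727.00.
EBIT = R$10,991,727.00 − R$8,325,600 = R$2,666,127.00.
After interest of R$1,182,912.00, pre-tax earnings = R$1,483,215.00.
Degree of combined leverage = contribution ÷ (EBIT − I) = R$10,991,727.00 ÷ R$1,483,215.00 = 7.4107.
%ΔEPS = DCL × %ΔSales = 7.4107 × -13.6% = -100.8%.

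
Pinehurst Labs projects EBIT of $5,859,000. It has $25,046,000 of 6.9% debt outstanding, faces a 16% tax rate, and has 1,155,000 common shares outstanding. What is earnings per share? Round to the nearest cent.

Interest = $1,728,174.00, so EBT = $5,859,000 − $1,728,174.00 = $4,130,826.00.
After tax at 16%: net income = $4,130,826.00 × 0.84 = $3,469,893.84.
EPS = $3,469,893.84 ÷ 1,155,000 = $3.00.

$3.00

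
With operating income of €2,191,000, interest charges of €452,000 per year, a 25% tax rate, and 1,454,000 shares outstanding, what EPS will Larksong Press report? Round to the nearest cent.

Interest = €452,000.00, so EBT = €2,191,000 − €452,000.00 = €1,739,000.00.
After tax at 25%: net income = €1,739,000.00 × 0.75 = €1,304,250.00.
Per share: €1,304,250.00 / 1,454,000 shares = €0.90.

€0.90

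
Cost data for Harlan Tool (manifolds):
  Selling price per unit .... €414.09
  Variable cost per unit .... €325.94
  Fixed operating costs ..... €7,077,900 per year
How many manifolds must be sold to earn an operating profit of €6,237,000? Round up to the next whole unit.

151,049 manifolds

Each unit contributes €414.09 − €325.94 = €88.15.
Required volume = (fixed costs + target profit) ÷ CM = (€7,077,900 + €6,237,000) ÷ €88.15 = 151,048.21, so 151,049 manifolds.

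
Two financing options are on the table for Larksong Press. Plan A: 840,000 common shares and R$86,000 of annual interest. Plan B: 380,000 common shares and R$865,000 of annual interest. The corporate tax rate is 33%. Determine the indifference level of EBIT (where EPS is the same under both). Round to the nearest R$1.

R$1,508,522

Set EPS_A = EPS_B: (EBIT − R$86,000)(1 − 0.33) ÷ 840,000 = (EBIT − R$865,000)(1 − 0.33) ÷ 380,000.
Cancelling (1 − t) and cross-multiplying: 380,000·(EBIT − 86,000) = 840,000·(EBIT − 865,000).
Solving, EBIT = (865,000·840,000 − 86,000·380,000) / (840,000 − 380,000) = 693,920,000,000 / 460,000 = 1,508,521.74.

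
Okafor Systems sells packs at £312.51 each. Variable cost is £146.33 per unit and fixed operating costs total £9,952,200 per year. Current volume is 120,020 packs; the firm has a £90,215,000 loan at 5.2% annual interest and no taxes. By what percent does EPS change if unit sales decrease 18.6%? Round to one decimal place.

-70.0%

Total contribution margin = 120,020 × £166.18 = £19,944,923.60.
Operating income = contribution − fixed costs = £19,944,923.60 − £9,952,200 = £9,992,723.60.
Interest = £4,691,180.00, so EBIT − I = £5,301,543.60.
DCL = total CM / (EBIT − I) = £19,944,923.60 / £5,301,543.60 = 3.7621.
%ΔEPS = DCL × %ΔSales = 3.7621 × -18.6% = -70.0%.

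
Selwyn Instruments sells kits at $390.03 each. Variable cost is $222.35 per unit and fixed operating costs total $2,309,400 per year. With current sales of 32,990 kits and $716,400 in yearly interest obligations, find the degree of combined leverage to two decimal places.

2.21

At 32,990 units, contribution = 32,990 × $167.68 = $5,531,763.20.
EBIT = $5,531,763.20 − $2,309,400 = $3,222,363.20. Interest = $716,400.00.
DOL = $5,531,763.20 ÷ $3,222,363.20 = 1.7167; DFL = $3,222,363.20 ÷ $2,505,963.20 = 1.2859.
Combined leverage = 1.7167 × 1.2859 = 2.2075.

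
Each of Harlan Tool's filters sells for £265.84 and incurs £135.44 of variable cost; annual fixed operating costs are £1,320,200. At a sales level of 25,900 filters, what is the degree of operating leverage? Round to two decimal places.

Total contribution margin = 25,900 × £130.40 = £3,377,360.00.
EBIT = £3,377,360.00 − £1,320,200 = £2,057,160.00.
So DOL = total CM / EBIT = £3,377,360.00 / £2,057,160.00 = 1.6418.

1.64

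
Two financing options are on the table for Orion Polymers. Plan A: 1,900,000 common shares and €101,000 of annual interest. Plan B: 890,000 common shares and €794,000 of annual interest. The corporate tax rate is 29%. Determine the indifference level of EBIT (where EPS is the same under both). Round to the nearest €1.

€1,404,663

At indifference, (EBIT − 101,000)(1 − t)/1,900,000 = (EBIT − 794,000)(1 − t)/890,000.
The (1 − t) factor cancels: (EBIT − 101,000) × 890,000 = (EBIT − 794,000) × 1,900,000.
Solving, EBIT = (794,000·1,900,000 − 101,000·890,000) / (1,900,000 − 890,000) = 1,418,710,000,000 / 1,010,000 = 1,404,663.37.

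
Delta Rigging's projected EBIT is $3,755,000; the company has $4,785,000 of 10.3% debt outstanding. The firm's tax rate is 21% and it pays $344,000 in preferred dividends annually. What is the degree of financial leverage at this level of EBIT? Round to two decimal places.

1.33

Interest = $492,855.00.
Preferred dividends grossed up pre-tax: $344,000 / (1 − 0.21) = $435,443.04.
DFL = EBIT ÷ [EBIT − I − D_p/(1−t)] = $3,755,000 ÷ [$3,755,000 − $492,855.00 − $435,443.04] = $3,755,000 ÷ $2,826,701.96 = 1.3284.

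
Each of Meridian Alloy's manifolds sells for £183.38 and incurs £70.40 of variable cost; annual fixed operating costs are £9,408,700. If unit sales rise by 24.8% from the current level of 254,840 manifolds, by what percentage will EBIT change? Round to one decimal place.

Contribution at this volume is 254,840 × £112.98 = £28,791,823.20.
Subtracting fixed costs: EBIT = £28,791,823.20 − £9,408,700 = £19,383,123.20.
Degree of operating leverage = £28,791,823.20 / £19,383,123.20 = 1.4854.
So EBIT moves 1.4854 × (+24.8%) = +36.8%.

+36.8%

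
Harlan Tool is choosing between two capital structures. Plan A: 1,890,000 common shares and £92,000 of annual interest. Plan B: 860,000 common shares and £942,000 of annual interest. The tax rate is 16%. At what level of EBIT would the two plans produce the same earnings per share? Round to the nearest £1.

£1,651,709

Set EPS_A = EPS_B: (EBIT − £92,000)(1 − 0.16) ÷ 1,890,000 = (EBIT − £942,000)(1 − 0.16) ÷ 860,000.
The (1 − t) factor cancels: (EBIT − 92,000) × 860,000 = (EBIT − 942,000) × 1,890,000.
EBIT × (1,890,000 − 860,000) = 942,000 × 1,890,000 − 92,000 × 860,000 = 1,701,260,000,000, so EBIT = 1,701,260,000,000 ÷ 1,030,000 = 1,651,708.74.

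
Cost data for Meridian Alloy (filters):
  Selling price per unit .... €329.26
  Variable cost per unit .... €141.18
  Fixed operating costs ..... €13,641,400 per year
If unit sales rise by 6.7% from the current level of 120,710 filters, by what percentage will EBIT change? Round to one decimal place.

Contribution at this volume is 120,710 × €188.08 = €22,703,136.80.
EBIT = €22,703,136.80 − €13,641,400 = €9,061,736.80.
DOL = contribution ÷ EBIT = €22,703,136.80 ÷ €9,061,736.80 = 2.5054.
%ΔEBIT = DOL × %ΔSales = 2.5054 × +6.7% = +16.8%.

+16.8%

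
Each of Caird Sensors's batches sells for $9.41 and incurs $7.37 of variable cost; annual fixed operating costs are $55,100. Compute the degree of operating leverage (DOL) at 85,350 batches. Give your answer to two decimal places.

1.46

At 85,350 units, contribution = 85,350 × $2.04 = $174,114.00.
Subtracting fixed costs: EBIT = $174,114.00 − $55,100 = $119,014.00.
DOL = contribution ÷ EBIT = $174,114.00 ÷ $119,014.00 = 1.4630.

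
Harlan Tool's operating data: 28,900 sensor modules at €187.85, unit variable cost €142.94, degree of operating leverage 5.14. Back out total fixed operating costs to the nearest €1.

Contribution at this volume is 28,900 × €44.91 = €1,297,899.00.
Since DOL = CM ÷ EBIT, EBIT = €1,297,899.00 ÷ 5.14 = €252,509.53.
Fixed costs = CM − EBIT = €1,297,899.00 − €252,509.53 = €1,045,389.

€1,045,389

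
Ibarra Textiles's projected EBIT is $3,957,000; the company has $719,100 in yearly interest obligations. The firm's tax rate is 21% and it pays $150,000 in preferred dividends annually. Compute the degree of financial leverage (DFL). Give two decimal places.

Annual interest charges come to $719,100.00.
Pre-tax preferred-dividend burden = $150,000 ÷ (1 − 0.21) = $189,873.42.
DFL = EBIT ÷ [EBIT − I − D_p/(1−t)] = $3,957,000 ÷ [$3,957,000 − $719,100.00 − $189,873.42] = $3,957,000 ÷ $3,048,026.58 = 1.2982.

1.30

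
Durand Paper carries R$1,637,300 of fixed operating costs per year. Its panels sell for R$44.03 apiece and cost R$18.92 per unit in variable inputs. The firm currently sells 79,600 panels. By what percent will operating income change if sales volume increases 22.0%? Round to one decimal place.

+121.7%

Contribution at this volume is 79,600 × R$25.11 = R$1,998,756.00.
Subtracting fixed costs: EBIT = R$1,998,756.00 − R$1,637,300 = R$361,456.00.
So DOL = total CM / EBIT = R$1,998,756.00 / R$361,456.00 = 5.5297.
%ΔEBIT = DOL × %ΔSales = 5.5297 × +22.0% = +121.7%.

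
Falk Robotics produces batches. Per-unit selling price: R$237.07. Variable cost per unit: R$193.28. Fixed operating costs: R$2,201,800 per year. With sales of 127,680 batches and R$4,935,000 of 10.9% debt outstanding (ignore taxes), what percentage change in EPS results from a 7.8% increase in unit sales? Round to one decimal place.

+15.3%

At 127,680 units, contribution = 127,680 × R$43.79 = R$5,591,107.20.
Operating income = contribution − fixed costs = R$5,591,107.20 − R$2,201,800 = R$3,389,307.20.
After interest of R$537,915.00, pre-tax earnings = R$2,851,392.20.
Degree of combined leverage = contribution ÷ (EBIT − I) = R$5,591,107.20 ÷ R$2,851,392.20 = 1.9608.
%ΔEPS = DCL × %ΔSales = 1.9608 × +7.8% = +15.3%.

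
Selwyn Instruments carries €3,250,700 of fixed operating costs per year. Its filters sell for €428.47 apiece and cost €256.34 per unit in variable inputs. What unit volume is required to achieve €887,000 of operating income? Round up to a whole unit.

Unit CM = price − variable cost = €428.47 − €256.34 = €172.13.
Required volume = (fixed costs + target profit) ÷ CM = (€3,250,700 + €887,000) ÷ €172.13 = 24,038.23, so 24,039 filters.

24,039 filters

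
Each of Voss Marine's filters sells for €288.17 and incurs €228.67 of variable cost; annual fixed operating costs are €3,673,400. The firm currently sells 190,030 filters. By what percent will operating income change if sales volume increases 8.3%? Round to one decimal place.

+12.3%

Contribution at this volume is 190,030 × €59.50 = €11,306,785.00.
Operating income = contribution − fixed costs = €11,306,785.00 − €3,673,400 = €7,633,385.00.
So DOL = total CM / EBIT = €11,306,785.00 / €7,633,385.00 = 1.4812.
Operating income changes by 1.4812 × +8.3% = +12.3%.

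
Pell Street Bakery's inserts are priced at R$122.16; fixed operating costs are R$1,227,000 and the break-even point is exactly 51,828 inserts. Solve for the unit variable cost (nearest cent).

R$98.49

Contribution per unit must be FC / Q = R$1,227,000 / 51,828 = R$23.6745.
Hence VC = price − CM = R$122.16 − R$23.6745 = R$98.49.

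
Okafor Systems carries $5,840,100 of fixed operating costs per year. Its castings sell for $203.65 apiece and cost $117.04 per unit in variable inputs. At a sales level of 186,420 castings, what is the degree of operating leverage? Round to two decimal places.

1.57

Total contribution margin = 186,420 × $86.61 = $16,145,836.20.
Operating income = contribution − fixed costs = $16,145,836.20 − $5,840,100 = $10,305,736.20.
So DOL = total CM / EBIT = $16,145,836.20 / $10,305,736.20 = 1.5667.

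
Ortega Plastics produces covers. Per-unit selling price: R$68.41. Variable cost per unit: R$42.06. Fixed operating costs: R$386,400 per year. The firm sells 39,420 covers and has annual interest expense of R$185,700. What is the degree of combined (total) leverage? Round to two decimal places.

Total contribution margin = 39,420 × R$26.35 = R$1,038,717.00.
EBIT = R$1,038,717.00 − R$386,400 = R$652,317.00. Interest = R$185,700.00, so EBIT − I = R$466,617.00.
DCL = contribution ÷ (EBIT − I) = R$1,038,717.00 ÷ R$466,617.00 = 2.2261.

2.23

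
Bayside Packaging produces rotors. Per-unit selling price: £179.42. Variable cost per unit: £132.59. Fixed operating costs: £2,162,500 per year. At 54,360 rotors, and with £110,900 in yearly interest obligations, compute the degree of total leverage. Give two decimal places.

Contribution at this volume is 54,360 × £46.83 = £2,545,678.80.
Subtracting fixed costs: EBIT = £2,545,678.80 − £2,162,500 = £383,178.80. Interest = £110,900.00.
DOL = £2,545,678.80 ÷ £383,178.80 = 6.6436; DFL = £383,178.80 ÷ £272,278.80 = 1.4073.
Combined leverage = 6.6436 × 1.4073 = 9.3495.

9.35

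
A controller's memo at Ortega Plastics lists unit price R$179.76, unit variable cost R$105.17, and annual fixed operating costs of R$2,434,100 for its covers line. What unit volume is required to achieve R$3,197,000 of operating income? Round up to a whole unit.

Each unit contributes R$179.76 − R$105.17 = R$74.59.
Required volume = (fixed costs + target profit) ÷ CM = (R$2,434,100 + R$3,197,000) ÷ R$74.59 = 75,494.03, so 75,495 covers.

75,495 covers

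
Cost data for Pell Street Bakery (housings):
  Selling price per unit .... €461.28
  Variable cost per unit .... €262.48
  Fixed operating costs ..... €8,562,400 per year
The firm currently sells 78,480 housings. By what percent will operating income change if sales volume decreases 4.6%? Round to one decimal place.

-10.2%

Contribution at this volume is 78,480 × €198.80 = €15,601,824.00.
EBIT = €15,601,824.00 − €8,562,400 = €7,039,424.00.
DOL = contribution ÷ EBIT = €15,601,824.00 ÷ €7,039,424.00 = 2.2163.
%ΔEBIT = DOL × %ΔSales = 2.2163 × -4.6% = -10.2%.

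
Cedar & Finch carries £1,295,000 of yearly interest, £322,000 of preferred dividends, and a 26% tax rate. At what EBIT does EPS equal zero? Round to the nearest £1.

Preferred dividends are paid after tax, so their pre-tax equivalent is £322,000 ÷ (1 − 0.26) = £435,135.14.
EPS = 0 when EBIT covers interest plus the pre-tax preferred burden: £1,295,000 + £435,135.14 = £1,730,135.14.

£1,730,135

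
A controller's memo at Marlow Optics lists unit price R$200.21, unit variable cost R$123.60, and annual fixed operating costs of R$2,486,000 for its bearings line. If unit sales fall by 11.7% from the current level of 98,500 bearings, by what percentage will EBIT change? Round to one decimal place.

Contribution at this volume is 98,500 × R$76.61 = R$7,546,085.00.
Operating income = contribution − fixed costs = R$7,546,085.00 − R$2,486,000 = R$5,060,085.00.
So DOL = total CM / EBIT = R$7,546,085.00 / R$5,060,085.00 = 1.4913.
%ΔEBIT = DOL × %ΔSales = 1.4913 × -11.7% = -17.4%.

-17.4%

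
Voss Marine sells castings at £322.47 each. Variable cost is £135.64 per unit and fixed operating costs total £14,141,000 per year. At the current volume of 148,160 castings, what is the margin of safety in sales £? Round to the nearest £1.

Contribution margin per unit = £322.47 − £135.64 = £186.83. Break-even units = £14,141,000 ÷ £186.83 = 75,689.13; break-even revenue = 75,689.13 × £322.47 = £24,407,473.48.
Actual sales revenue = 148,160 × £322.47 = £47,777,155.20.
Margin of safety = £47,777,155.20 − £24,407,473.48 = £23,369,682.

£23,369,682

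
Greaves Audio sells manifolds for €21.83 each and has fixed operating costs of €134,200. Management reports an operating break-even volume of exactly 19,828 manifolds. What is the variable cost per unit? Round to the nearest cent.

At break-even, FC = Q × (P − VC), so P − VC = €134,200 ÷ 19,828 = €6.7682.
Hence VC = price − CM = €21.83 − €6.7682 = €15.06.

€15.06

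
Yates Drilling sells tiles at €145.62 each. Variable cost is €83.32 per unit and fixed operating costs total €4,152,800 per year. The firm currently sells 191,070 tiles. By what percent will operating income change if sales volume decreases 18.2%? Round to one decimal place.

Contribution at this volume is 191,070 × €62.30 = €11,903,661.00.
Subtracting fixed costs: EBIT = €11,903,661.00 − €4,152,800 = €7,750,861.00.
Degree of operating leverage = €11,903,661.00 / €7,750,861.00 = 1.5358.
%ΔEBIT = DOL × %ΔSales = 1.5358 × -18.2% = -28.0%.

-28.0%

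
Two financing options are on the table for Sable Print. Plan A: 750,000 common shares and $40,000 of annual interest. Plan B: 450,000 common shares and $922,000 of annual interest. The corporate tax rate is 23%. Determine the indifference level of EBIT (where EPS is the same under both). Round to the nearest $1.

$2,245,000

Set EPS_A = EPS_B: (EBIT − $40,000)(1 − 0.23) ÷ 750,000 = (EBIT − $922,000)(1 − 0.23) ÷ 450,000.
Cancelling (1 − t) and cross-multiplying: 450,000·(EBIT − 40,000) = 750,000·(EBIT − 922,000).
EBIT × (750,000 − 450,000) = 922,000 × 750,000 − 40,000 × 450,000 = 673,500,000,000, so EBIT = 673,500,000,000 ÷ 300,000 = 2,245,000.00.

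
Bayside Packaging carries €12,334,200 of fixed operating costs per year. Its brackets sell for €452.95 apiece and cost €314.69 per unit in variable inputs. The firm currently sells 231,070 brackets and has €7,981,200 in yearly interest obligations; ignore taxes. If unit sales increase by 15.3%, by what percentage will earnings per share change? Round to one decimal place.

+42.0%

Total contribution margin = 231,070 × €138.26 = €31,947,738.20.
Operating income = contribution − fixed costs = €31,947,738.20 − €12,334,200 = €19,613,538.20.
After interest of €7,981,200.00, pre-tax earnings = €11,632,338.20.
DCL = total CM / (EBIT − I) = €31,947,738.20 / €11,632,338.20 = 2.7465.
EPS therefore changes by 2.7465 × (+15.3%) = +42.0%.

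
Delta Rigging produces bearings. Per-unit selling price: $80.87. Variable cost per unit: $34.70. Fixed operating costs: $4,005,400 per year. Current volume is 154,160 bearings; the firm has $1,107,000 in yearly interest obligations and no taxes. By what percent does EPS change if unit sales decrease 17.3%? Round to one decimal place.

-61.4%

At 154,160 units, contribution = 154,160 × $46.17 = $7,117,567.20.
EBIT = $7,117,567.20 − $4,005,400 = $3,112,167.20.
Interest = $1,107,000.00, so EBIT − I = $2,005,167.20.
DCL = total CM / (EBIT − I) = $7,117,567.20 / $2,005,167.20 = 3.5496.
%ΔEPS = DCL × %ΔSales = 3.5496 × -17.3% = -61.4%.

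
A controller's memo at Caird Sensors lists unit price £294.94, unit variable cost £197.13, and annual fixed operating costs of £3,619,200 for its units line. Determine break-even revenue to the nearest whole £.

£10,913,474

Contribution margin per unit = £294.94 − £197.13 = £97.81, a CM ratio of £97.81 ÷ £294.94 = 0.3316.
Break-even sales = FC ÷ CM ratio = £3,619,200 × £294.94 / £97.81 = £10,913,474.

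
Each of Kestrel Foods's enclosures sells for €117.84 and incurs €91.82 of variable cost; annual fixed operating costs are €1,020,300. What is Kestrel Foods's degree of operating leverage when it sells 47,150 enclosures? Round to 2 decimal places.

5.94

Total contribution margin = 47,150 × €26.02 = €1,226,843.00.
EBIT = €1,226,843.00 − €1,020,300 = €206,543.00.
DOL = contribution ÷ EBIT = €1,226,843.00 ÷ €206,543.00 = 5.9399.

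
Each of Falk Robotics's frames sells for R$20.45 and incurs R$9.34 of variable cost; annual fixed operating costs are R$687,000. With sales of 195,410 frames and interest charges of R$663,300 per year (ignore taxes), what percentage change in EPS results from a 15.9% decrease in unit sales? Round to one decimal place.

-42.1%

Total contribution margin = 195,410 × R$11.11 = R$2,171,005.10.
EBIT = R$2,171,005.10 − R$687,000 = R$1,484,005.10.
After interest of R$663,300.00, pre-tax earnings = R$820,705.10.
Degree of combined leverage = contribution ÷ (EBIT − I) = R$2,171,005.10 ÷ R$820,705.10 = 2.6453.
EPS therefore changes by 2.6453 × (-15.9%) = -42.1%.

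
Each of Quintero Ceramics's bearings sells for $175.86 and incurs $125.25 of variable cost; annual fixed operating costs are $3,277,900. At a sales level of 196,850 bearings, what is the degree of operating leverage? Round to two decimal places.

Total contribution margin = 196,850 × $50.61 = $9,962,578.50.
EBIT = $9,962,578.50 − $3,277,900 = $6,684,678.50.
So DOL = total CM / EBIT = $9,962,578.50 / $6,684,678.50 = 1.4904.

1.49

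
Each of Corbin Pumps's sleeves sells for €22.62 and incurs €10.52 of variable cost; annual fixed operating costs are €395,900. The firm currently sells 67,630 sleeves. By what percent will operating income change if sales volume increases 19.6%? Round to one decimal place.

+38.0%

Contribution at this volume is 67,630 × €12.10 = €818,323.00.
Subtracting fixed costs: EBIT = €818,323.00 − €395,900 = €422,423.00.
So DOL = total CM / EBIT = €818,323.00 / €422,423.00 = 1.9372.
Operating income changes by 1.9372 × +19.6% = +38.0%.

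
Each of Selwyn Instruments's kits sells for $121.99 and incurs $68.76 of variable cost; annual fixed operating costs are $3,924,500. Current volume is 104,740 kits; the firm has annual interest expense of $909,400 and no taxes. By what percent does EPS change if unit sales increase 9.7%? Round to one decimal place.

Total contribution margin = 104,740 × $53.23 = $5,575,310.20.
EBIT = $5,575,310.20 − $3,924,500 = $1,650,810.20.
Interest = $909,400.00, so EBIT − I = $741,410.20.
Degree of combined leverage = contribution ÷ (EBIT − I) = $5,575,310.20 ÷ $741,410.20 = 7.5199.
EPS therefore changes by 7.5199 × (+9.7%) = +72.9%.

+72.9%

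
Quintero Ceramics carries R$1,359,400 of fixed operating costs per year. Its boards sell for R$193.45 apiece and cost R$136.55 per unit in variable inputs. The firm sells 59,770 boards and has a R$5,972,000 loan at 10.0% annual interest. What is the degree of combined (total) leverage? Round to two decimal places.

At 59,770 units, contribution = 59,770 × R$56.90 = R$3,400,913.00.
Operating income = contribution − fixed costs = R$3,400,913.00 − R$1,359,400 = R$2,041,513.00. Interest = R$597,200.00, so EBIT − I = R$1,444,313.00.
Degree of total leverage = total CM / (EBIT − interest) = R$3,400,913.00 / R$1,444,313.00 = 2.3547.

2.35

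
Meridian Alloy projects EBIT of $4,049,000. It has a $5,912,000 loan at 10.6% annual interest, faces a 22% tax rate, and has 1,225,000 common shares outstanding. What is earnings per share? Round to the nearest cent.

$2.18

Interest = $626,672.00, so EBT = $4,049,000 − $626,672.00 = $3,422,328.00.
Net income = $3,422,328.00 × (1 − 0.22) = $2,669,415.84.
EPS = $2,669,415.84 ÷ 1,225,000 = $2.18.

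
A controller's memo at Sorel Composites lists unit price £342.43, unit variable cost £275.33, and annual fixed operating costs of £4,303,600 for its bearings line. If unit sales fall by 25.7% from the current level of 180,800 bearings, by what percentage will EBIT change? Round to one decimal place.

-39.8%

Total contribution margin = 180,800 × £67.10 = £12,131,680.00.
Subtracting fixed costs: EBIT = £12,131,680.00 − £4,303,600 = £7,828,080.00.
Degree of operating leverage = £12,131,680.00 / £7,828,080.00 = 1.5498.
%ΔEBIT = DOL × %ΔSales = 1.5498 × -25.7% = -39.8%.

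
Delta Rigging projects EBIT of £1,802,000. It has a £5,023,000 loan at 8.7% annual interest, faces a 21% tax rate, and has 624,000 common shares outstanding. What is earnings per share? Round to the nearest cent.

Pre-tax income = £1,802,000 − £437,001.00 = £1,364,999.00.
Net income = £1,364,999.00 × (1 − 0.21) = £1,078,349.21.
EPS = £1,078,349.21 ÷ 624,000 = £1.73.

£1.73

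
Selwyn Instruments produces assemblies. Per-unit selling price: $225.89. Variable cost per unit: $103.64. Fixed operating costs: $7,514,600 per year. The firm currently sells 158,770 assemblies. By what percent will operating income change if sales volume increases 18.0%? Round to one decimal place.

Contribution at this volume is 158,770 × $122.25 = $19,409,632.50.
EBIT = $19,409,632.50 − $7,514,600 = $11,895,032.50.
Degree of operating leverage = $19,409,632.50 / $11,895,032.50 = 1.6317.
%ΔEBIT = DOL × %ΔSales = 1.6317 × +18.0% = +29.4%.

+29.4%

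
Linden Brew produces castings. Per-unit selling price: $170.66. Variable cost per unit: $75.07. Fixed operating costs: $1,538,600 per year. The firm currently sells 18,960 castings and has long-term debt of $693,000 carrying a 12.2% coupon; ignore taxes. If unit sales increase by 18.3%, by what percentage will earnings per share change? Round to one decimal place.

+175.3%

Contribution at this volume is 18,960 × $95.59 = $1,812,386.40.
EBIT = $1,812,386.40 − $1,538,600 = $273,786.40.
After interest of $84,546.00, pre-tax earnings = $189,240.40.
DCL = total CM / (EBIT − I) = $1,812,386.40 / $189,240.40 = 9.5772.
EPS therefore changes by 9.5772 × (+18.3%) = +175.3%.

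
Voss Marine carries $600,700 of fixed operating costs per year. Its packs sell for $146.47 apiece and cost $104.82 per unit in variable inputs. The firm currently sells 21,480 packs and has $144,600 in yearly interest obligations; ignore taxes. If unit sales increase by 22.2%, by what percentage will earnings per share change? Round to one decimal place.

Total contribution margin = 21,480 × $41.65 = $894,642.00.
Subtracting fixed costs: EBIT = $894,642.00 − $600,700 = $293,942.00.
Interest = $144,600.00, so EBIT − I = $149,342.00.
Degree of combined leverage = contribution ÷ (EBIT − I) = $894,642.00 ÷ $149,342.00 = 5.9906.
EPS therefore changes by 5.9906 × (+22.2%) = +133.0%.

+133.0%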